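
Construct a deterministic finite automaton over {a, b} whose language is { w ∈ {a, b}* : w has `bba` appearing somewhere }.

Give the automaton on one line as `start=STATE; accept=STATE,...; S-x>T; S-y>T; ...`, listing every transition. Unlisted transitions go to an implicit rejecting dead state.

start=S0; accept=S3; S0-a>S0; S0-b>S1; S1-a>S0; S1-b>S2; S2-a>S3; S2-b>S2; S3-a>S3; S3-b>S3

Track how much of `bba` has been matched so far: state S0 is no progress, S3 is the absorbing accept state reached once `bba` has occurred. Intermediate states record partial matches; on a mismatch, fall back to the longest reusable overlap.
A 4-state machine:
        a   b  
>  S0   S0  S1 
   S1   S0  S2 
   S2   S3  S2 
 * S3   S3  S3 
(> = start, * = accepting)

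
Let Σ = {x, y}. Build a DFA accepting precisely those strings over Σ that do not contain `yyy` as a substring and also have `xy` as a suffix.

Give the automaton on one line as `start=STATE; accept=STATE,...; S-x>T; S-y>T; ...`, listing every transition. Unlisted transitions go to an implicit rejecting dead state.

Build one automaton per condition and run them in lockstep. One (4 states) tracks partial matches of the forbidden pattern `yyy`; the other (3 states) tracks how much of the suffix `xy` has currently been matched. Each combined state is a pair, one component from each; accept when both components accept. After merging equivalent states the machine shrinks.
With 6 states:
       x  y 
>  A   B  C 
   B   B  D 
   C   B  E 
 * D   B  E 
   E   B  F 
   F   F  F 
(> = start, * = accepting)

start=A; accept=D; A-x>B; A-y>C; B-x>B; B-y>D; C-x>B; C-y>E; D-x>B; D-y>E; E-x>B; E-y>F; F-x>F; F-y>F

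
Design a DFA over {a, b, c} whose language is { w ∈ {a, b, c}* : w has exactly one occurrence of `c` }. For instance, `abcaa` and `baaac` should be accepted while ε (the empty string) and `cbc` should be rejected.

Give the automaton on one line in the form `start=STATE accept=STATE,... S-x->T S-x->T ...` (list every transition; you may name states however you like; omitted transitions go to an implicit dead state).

start=q0 accept=q1 q0-a->q0 q0-b->q0 q0-c->q1 q1-a->q1 q1-b->q1 q1-c->q2 q2-a->q2 q2-b->q2 q2-c->q2

Count `c`s, saturating at 2: state q0 means no `c` yet, q1 means one `c` seen, q2 means more than one. Each `c` increments (capped at q2); other symbols loop. Accept from {q1}.
        a   b   c  
>  q0   q0  q0  q1 
 * q1   q1  q1  q2 
   q2   q2  q2  q2 
(> = start, * = accepting)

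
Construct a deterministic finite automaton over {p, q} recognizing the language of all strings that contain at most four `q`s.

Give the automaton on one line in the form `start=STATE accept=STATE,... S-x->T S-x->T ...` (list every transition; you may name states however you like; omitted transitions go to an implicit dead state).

start=s0 accept=s0,s1,s2,s3,s4 s0-p->s0 s0-q->s1 s1-p->s1 s1-q->s2 s2-p->s2 s2-q->s3 s3-p->s3 s3-q->s4 s4-p->s4 s4-q->s5 s5-p->s5 s5-q->s5

Only the number of `q`s matters, and only up to 5. Make a chain s0 → s1 → s2 → s3 → s4 → s5 advanced by each `q` (with s5 absorbing); every other symbol self-loops. The accepting set is {s0, s1, s2, s3, s4}.
        p   q  
>* s0   s0  s1 
 * s1   s1  s2 
 * s2   s2  s3 
 * s3   s3  s4 
 * s4   s4  s5 
   s5   s5  s5 
(> = start, * = accepting)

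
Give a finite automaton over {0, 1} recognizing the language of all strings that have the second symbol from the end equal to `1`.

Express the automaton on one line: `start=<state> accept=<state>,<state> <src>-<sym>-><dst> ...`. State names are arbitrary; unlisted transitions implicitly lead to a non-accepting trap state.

start=A accept=F,G A-0->B A-1->C B-0->D B-1->E C-0->F C-1->G D-0->D D-1->E E-0->F E-1->G F-0->D F-1->E G-0->F G-1->G

Because acceptance depends on a position counted from the end, the machine has to buffer the most recent 2 symbols. Make each state the string of the last up-to-2 symbols read; on input `x` shift the window left and append `x`. Accept when the buffered window has length 2 and begins with `1`.
A 7-state machine:
       0  1 
>  A   B  C 
   B   D  E 
   C   F  G 
   D   D  E 
   E   F  G 
 * F   D  E 
 * G   F  G 
(> = start, * = accepting)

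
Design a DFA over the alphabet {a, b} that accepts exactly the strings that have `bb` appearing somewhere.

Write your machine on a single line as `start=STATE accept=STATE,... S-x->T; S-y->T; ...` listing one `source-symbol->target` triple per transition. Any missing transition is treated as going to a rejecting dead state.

States S0..S1 record the length of the longest prefix of `bb` that matches the current input suffix. Reaching S2 means `bb` has been seen, and we stay there forever. Accept from S2.
3 states suffice.
        a   b  
>  S0   S0  S1 
   S1   S0  S2 
 * S2   S2  S2 
(> = start, * = accepting)

start=S0; accept=S2; S0-a->S0; S0-b->S1; S1-a->S0; S1-b->S2; S2-a->S2; S2-b->S2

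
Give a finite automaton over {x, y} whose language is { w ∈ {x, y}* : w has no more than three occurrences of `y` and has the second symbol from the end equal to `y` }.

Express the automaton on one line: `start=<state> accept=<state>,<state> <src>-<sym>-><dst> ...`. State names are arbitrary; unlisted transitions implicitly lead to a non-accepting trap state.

start=s0 accept=s5,s6,s9,s10,s13 s0-x->s1 s0-y->s2 s1-x->s3 s1-y->s4 s2-x->s5 s2-y->s6 s3-x->s3 s3-y->s4 s4-x->s5 s4-y->s6 s5-x->s7 s5-y->s8 s6-x->s9 s6-y->s10 s7-x->s7 s7-y->s8 s8-x->s9 s8-y->s10 s9-x->s11 s9-y->s12 s10-x->s13 s10-y->s14 s11-x->s11 s11-y->s12 s12-x->s13 s12-y->s14 s13-x->s15 s13-y->s16 s14-x->s17 s14-y->s14 s15-x->s15 s15-y->s16 s16-x->s17 s16-y->s14 s17-x->s18 s17-y->s16 s18-x->s18 s18-y->s16

Build one automaton per condition and run them in lockstep. The first has 5 states tracking the count of `y`s, saturating at 4; the second has 7 states tracking the last 2 symbols read. A product state is a pair (one from each), accepting exactly when both do.
19 states suffice.
          x    y  
>  s0     s1   s2 
   s1     s3   s4 
   s2     s5   s6 
   s3     s3   s4 
   s4     s5   s6 
 * s5     s7   s8 
 * s6     s9  s10 
   s7     s7   s8 
   s8     s9  s10 
 * s9    s11  s12 
 * s10   s13  s14 
   s11   s11  s12 
   s12   s13  s14 
 * s13   s15  s16 
   s14   s17  s14 
   s15   s15  s16 
   s16   s17  s14 
   s17   s18  s16 
   s18   s18  s16 
(> = start, * = accepting)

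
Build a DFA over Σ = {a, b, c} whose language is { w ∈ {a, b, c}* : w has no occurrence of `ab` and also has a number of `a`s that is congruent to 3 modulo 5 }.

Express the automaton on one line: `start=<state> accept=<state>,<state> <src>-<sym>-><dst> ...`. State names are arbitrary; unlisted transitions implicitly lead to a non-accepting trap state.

Run two small machines in parallel and take their product. The first has 3 states tracking partial matches of the forbidden pattern `ab`; the second has 5 states tracking the count of `a`s modulo 5. A product state is a pair (one from each), accepting exactly when both do. Minimizing collapses redundant product states.
11 states suffice.
          a    b    c  
>  q0     q1   q0   q0 
   q1     q2   q3   q4 
   q2     q5   q3   q6 
   q3     q3   q3   q3 
   q4     q2   q4   q4 
 * q5     q7   q3   q8 
   q6     q5   q6   q6 
   q7     q9   q3  q10 
 * q8     q7   q8   q8 
   q9     q1   q3   q0 
   q10    q9  q10  q10 
(> = start, * = accepting)

start=q0 accept=q5,q8 q0-a->q1 q0-b->q0 q0-c->q0 q1-a->q2 q1-b->q3 q1-c->q4 q2-a->q5 q2-b->q3 q2-c->q6 q3-a->q3 q3-b->q3 q3-c->q3 q4-a->q2 q4-b->q4 q4-c->q4 q5-a->q7 q5-b->q3 q5-c->q8 q6-a->q5 q6-b->q6 q6-c->q6 q7-a->q9 q7-b->q3 q7-c->q10 q8-a->q7 q8-b->q8 q8-c->q8 q9-a->q1 q9-b->q3 q9-c->q0 q10-a->q9 q10-b->q10 q10-c->q10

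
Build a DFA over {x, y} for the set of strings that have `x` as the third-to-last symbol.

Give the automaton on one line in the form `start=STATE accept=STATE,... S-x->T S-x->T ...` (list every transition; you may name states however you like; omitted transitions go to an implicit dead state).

A DFA must remember the last 3 symbols (since which symbol is third-to-last isn't known until the input ends). Use one state per possible window of the last ≤3 symbols; accept from those whose window starts with `x`.
A 15-state machine:
          x    y  
>  q0     q1   q2 
   q1     q3   q4 
   q2     q5   q6 
   q3     q7   q8 
   q4     q9  q10 
   q5    q11  q12 
   q6    q13  q14 
 * q7     q7   q8 
 * q8     q9  q10 
 * q9    q11  q12 
 * q10   q13  q14 
   q11    q7   q8 
   q12    q9  q10 
   q13   q11  q12 
   q14   q13  q14 
(> = start, * = accepting)

start=q0 accept=q7,q8,q9,q10 q0-x->q1 q0-y->q2 q1-x->q3 q1-y->q4 q2-x->q5 q2-y->q6 q3-x->q7 q3-y->q8 q4-x->q9 q4-y->q10 q5-x->q11 q5-y->q12 q6-x->q13 q6-y->q14 q7-x->q7 q7-y->q8 q8-x->q9 q8-y->q10 q9-x->q11 q9-y->q12 q10-x->q13 q10-y->q14 q11-x->q7 q11-y->q8 q12-x->q9 q12-y->q10 q13-x->q11 q13-y->q12 q14-x->q13 q14-y->q14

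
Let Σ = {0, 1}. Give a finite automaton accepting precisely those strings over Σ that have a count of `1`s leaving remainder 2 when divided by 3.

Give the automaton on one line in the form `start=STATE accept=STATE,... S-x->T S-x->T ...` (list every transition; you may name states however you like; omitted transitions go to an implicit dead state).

start=q0 accept=q2 q0-0->q0 q0-1->q1 q1-0->q1 q1-1->q2 q2-0->q2 q2-1->q0

The only thing that matters is how many `1`s have appeared, reduced mod 3. Use one state per residue: q0 for 0, …, q2 for 2. Reading `1` moves to the next residue; anything else stays put. q2 is accepting.
3 states suffice.
        0   1  
>  q0   q0  q1 
   q1   q1  q2 
 * q2   q2  q0 
(> = start, * = accepting)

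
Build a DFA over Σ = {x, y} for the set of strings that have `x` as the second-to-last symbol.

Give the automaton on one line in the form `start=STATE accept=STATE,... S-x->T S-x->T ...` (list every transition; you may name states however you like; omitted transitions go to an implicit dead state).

start=A accept=D,E A-x->B A-y->C B-x->D B-y->E C-x->F C-y->G D-x->D D-y->E E-x->F E-y->G F-x->D F-y->E G-x->F G-y->G

Because acceptance depends on a position counted from the end, the machine has to buffer the most recent 2 symbols. Make each state the string of the last up-to-2 symbols read; on input `x` shift the window left and append `x`. Accept when the buffered window has length 2 and begins with `x`.
With 7 states:
       x  y 
>  A   B  C 
   B   D  E 
   C   F  G 
 * D   D  E 
 * E   F  G 
   F   D  E 
   G   F  G 
(> = start, * = accepting)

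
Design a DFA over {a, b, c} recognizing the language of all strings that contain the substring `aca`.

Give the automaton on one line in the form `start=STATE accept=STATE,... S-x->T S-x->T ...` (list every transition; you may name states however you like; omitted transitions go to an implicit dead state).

States S0..S2 record the length of the longest prefix of `aca` that matches the current input suffix. Reaching S3 means `aca` has been seen, and we stay there forever. Accept from S3.
        a   b   c  
>  S0   S1  S0  S0 
   S1   S1  S0  S2 
   S2   S3  S0  S0 
 * S3   S3  S3  S3 
(> = start, * = accepting)

start=S0 accept=S3 S0-a->S1 S0-b->S0 S0-c->S0 S1-a->S1 S1-b->S0 S1-c->S2 S2-a->S3 S2-b->S0 S2-c->S0 S3-a->S3 S3-b->S3 S3-c->S3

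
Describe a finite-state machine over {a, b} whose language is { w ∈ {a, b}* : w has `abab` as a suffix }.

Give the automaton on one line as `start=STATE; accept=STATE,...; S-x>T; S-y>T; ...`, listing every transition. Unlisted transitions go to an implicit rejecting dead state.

Remember how much of `abab` the current input suffix matches. State q0 means no match yet; q1 means the last symbol is `a`; q2 means the last 2 symbols are `ab`; q3 means the last 3 symbols are `aba`; q4 means the last 4 symbols are `abab`. Only q4 accepts. On a mismatch, fall back to the longest proper suffix that is still a prefix of `abab`.
        a   b  
>  q0   q1  q0 
   q1   q1  q2 
   q2   q3  q0 
   q3   q1  q4 
 * q4   q3  q0 
(> = start, * = accepting)

start=q0; accept=q4; q0-a>q1; q0-b>q0; q1-a>q1; q1-b>q2; q2-a>q3; q2-b>q0; q3-a>q1; q3-b>q4; q4-a>q3; q4-b>q0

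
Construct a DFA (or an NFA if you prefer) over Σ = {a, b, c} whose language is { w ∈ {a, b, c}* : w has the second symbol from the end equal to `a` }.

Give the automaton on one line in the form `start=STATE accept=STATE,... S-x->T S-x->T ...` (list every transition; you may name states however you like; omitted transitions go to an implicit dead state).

start=q0 accept=q4,q5,q6 q0-a->q1 q0-b->q2 q0-c->q3 q1-a->q4 q1-b->q5 q1-c->q6 q2-a->q7 q2-b->q8 q2-c->q9 q3-a->q10 q3-b->q11 q3-c->q12 q4-a->q4 q4-b->q5 q4-c->q6 q5-a->q7 q5-b->q8 q5-c->q9 q6-a->q10 q6-b->q11 q6-c->q12 q7-a->q4 q7-b->q5 q7-c->q6 q8-a->q7 q8-b->q8 q8-c->q9 q9-a->q10 q9-b->q11 q9-c->q12 q10-a->q4 q10-b->q5 q10-c->q6 q11-a->q7 q11-b->q8 q11-c->q9 q12-a->q10 q12-b->q11 q12-c->q12

A DFA must remember the last 2 symbols (since which symbol is second-to-last isn't known until the input ends). Use one state per possible window of the last ≤2 symbols; accept from those whose window starts with `a`.
A 13-state machine:
          a    b    c  
>  q0     q1   q2   q3 
   q1     q4   q5   q6 
   q2     q7   q8   q9 
   q3    q10  q11  q12 
 * q4     q4   q5   q6 
 * q5     q7   q8   q9 
 * q6    q10  q11  q12 
   q7     q4   q5   q6 
   q8     q7   q8   q9 
   q9    q10  q11  q12 
   q10    q4   q5   q6 
   q11    q7   q8   q9 
   q12   q10  q11  q12 
(> = start, * = accepting)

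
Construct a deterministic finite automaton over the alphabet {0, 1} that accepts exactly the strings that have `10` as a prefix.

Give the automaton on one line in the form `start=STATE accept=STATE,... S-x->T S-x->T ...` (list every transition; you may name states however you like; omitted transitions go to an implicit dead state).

Walk along `10` while the input agrees: from q0 take `1` to q1, and so on. Any deviation drops to the rejecting sink q3. Once q2 is reached the prefix is confirmed and every continuation is accepted.
With 4 states:
        0   1  
>  q0   q3  q1 
   q1   q2  q3 
 * q2   q2  q2 
   q3   q3  q3 
(> = start, * = accepting)

start=q0 accept=q2 q0-0->q3 q0-1->q1 q1-0->q2 q1-1->q3 q2-0->q2 q2-1->q2 q3-0->q3 q3-1->q3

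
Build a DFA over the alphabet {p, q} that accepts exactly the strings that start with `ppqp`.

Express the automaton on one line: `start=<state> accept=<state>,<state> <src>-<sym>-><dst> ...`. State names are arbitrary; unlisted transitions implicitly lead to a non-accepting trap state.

start=A accept=E A-p->B A-q->F B-p->C B-q->F C-p->F C-q->D D-p->E D-q->F E-p->E E-q->E F-p->F F-q->F

Walk along `ppqp` while the input agrees: from A take `p` to B, and so on. Any deviation drops to the rejecting sink F. Once E is reached the prefix is confirmed and every continuation is accepted.
6 states suffice.
       p  q 
>  A   B  F 
   B   C  F 
   C   F  D 
   D   E  F 
 * E   E  E 
   F   F  F 
(> = start, * = accepting)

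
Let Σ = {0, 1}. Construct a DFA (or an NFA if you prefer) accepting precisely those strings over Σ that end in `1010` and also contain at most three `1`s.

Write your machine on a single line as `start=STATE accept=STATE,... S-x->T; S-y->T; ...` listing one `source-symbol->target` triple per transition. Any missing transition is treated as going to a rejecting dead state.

start=q0; accept=q8,q10; q0-0->q0; q0-1->q1; q1-0->q2; q1-1->q3; q2-0->q4; q2-1->q5; q3-0->q6; q3-1->q7; q4-0->q4; q4-1->q3; q5-0->q8; q5-1->q7; q6-0->q7; q6-1->q9; q7-0->q7; q7-1->q7; q8-0->q7; q8-1->q9; q9-0->q10; q9-1->q7; q10-0->q7; q10-1->q7

Handle the two conditions separately and then intersect. One (5 states) tracks how much of the suffix `1010` has currently been matched; the other (5 states) tracks the count of `1`s, saturating at 4. Each combined state is a pair, one component from each; accept when both components accept. Minimizing collapses redundant product states.
11 states suffice.
          0    1  
>  q0     q0   q1 
   q1     q2   q3 
   q2     q4   q5 
   q3     q6   q7 
   q4     q4   q3 
   q5     q8   q7 
   q6     q7   q9 
   q7     q7   q7 
 * q8     q7   q9 
   q9    q10   q7 
 * q10    q7   q7 
(> = start, * = accepting)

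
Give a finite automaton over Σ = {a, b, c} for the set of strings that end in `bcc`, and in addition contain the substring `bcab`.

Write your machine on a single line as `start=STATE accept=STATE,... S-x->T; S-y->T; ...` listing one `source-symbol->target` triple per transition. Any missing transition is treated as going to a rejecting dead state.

start=q0; accept=q8; q0-a->q0; q0-b->q1; q0-c->q0; q1-a->q0; q1-b->q1; q1-c->q2; q2-a->q3; q2-b->q1; q2-c->q4; q3-a->q0; q3-b->q5; q3-c->q0; q4-a->q0; q4-b->q1; q4-c->q0; q5-a->q6; q5-b->q5; q5-c->q7; q6-a->q6; q6-b->q5; q6-c->q6; q7-a->q6; q7-b->q5; q7-c->q8; q8-a->q6; q8-b->q5; q8-c->q6

Handle the two conditions separately and then intersect. One (4 states) tracks how much of the suffix `bcc` has currently been matched; the other (5 states) tracks whether and how much of `bcab` has been seen. Each combined state is a pair, one component from each; accept when both components accept.
        a   b   c  
>  q0   q0  q1  q0 
   q1   q0  q1  q2 
   q2   q3  q1  q4 
   q3   q0  q5  q0 
   q4   q0  q1  q0 
   q5   q6  q5  q7 
   q6   q6  q5  q6 
   q7   q6  q5  q8 
 * q8   q6  q5  q6 
(> = start, * = accepting)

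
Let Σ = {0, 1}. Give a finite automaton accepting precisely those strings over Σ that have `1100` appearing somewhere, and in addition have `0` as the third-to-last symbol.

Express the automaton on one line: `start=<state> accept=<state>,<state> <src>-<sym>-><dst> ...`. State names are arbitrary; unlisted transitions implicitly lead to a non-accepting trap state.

start=S0 accept=S5,S6,S7,S8 S0-0->S0 S0-1->S1 S1-0->S0 S1-1->S2 S2-0->S3 S2-1->S2 S3-0->S4 S3-1->S1 S4-0->S5 S4-1->S6 S5-0->S5 S5-1->S6 S6-0->S7 S6-1->S8 S7-0->S4 S7-1->S9 S8-0->S10 S8-1->S11 S9-0->S7 S9-1->S8 S10-0->S4 S10-1->S9 S11-0->S10 S11-1->S11

Handle the two conditions separately and then intersect. The first has 5 states tracking whether and how much of `1100` has been seen; the second has 15 states tracking the last 3 symbols read. A product state is a pair (one from each), accepting exactly when both do. Equivalent product states are then merged.
12 states suffice.
          0    1  
>  S0     S0   S1 
   S1     S0   S2 
   S2     S3   S2 
   S3     S4   S1 
   S4     S5   S6 
 * S5     S5   S6 
 * S6     S7   S8 
 * S7     S4   S9 
 * S8    S10  S11 
   S9     S7   S8 
   S10    S4   S9 
   S11   S10  S11 
(> = start, * = accepting)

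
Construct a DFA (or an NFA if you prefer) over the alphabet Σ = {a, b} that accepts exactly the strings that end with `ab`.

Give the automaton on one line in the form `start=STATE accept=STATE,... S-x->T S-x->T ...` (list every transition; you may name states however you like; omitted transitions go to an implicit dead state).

Remember how much of `ab` the current input suffix matches. State q0 means no match yet; q1 means the last symbol is `a`; q2 means the last 2 symbols are `ab`. Only q2 accepts. On a mismatch, fall back to the longest proper suffix that is still a prefix of `ab`.
        a   b  
>  q0   q1  q0 
   q1   q1  q2 
 * q2   q1  q0 
(> = start, * = accepting)

start=q0 accept=q2 q0-a->q1 q0-b->q0 q1-a->q1 q1-b->q2 q2-a->q1 q2-b->q0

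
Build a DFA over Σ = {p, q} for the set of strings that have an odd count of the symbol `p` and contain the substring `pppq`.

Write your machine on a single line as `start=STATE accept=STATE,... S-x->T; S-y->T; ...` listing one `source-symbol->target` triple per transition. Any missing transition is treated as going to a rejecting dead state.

Run two small machines in parallel and take their product. One (2 states) tracks the count of `p`s modulo 2; the other (5 states) tracks whether and how much of `pppq` has been seen. Each combined state is a pair, one component from each; accept when both components accept.
10 states suffice.
       p  q 
>  A   B  A 
   B   C  D 
   C   E  A 
   D   F  D 
   E   G  H 
   F   I  A 
   G   E  J 
 * H   J  H 
   I   G  D 
   J   H  J 
(> = start, * = accepting)

start=A; accept=H; A-p->B; A-q->A; B-p->C; B-q->D; C-p->E; C-q->A; D-p->F; D-q->D; E-p->G; E-q->H; F-p->I; F-q->A; G-p->E; G-q->J; H-p->J; H-q->H; I-p->G; I-q->D; J-p->H; J-q->J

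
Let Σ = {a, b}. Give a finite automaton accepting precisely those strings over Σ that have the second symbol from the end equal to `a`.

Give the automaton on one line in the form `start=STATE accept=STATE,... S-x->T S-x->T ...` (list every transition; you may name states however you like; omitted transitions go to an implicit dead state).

Because acceptance depends on a position counted from the end, the machine has to buffer the most recent 2 symbols. Make each state the string of the last up-to-2 symbols read; on input `x` shift the window left and append `x`. Accept when the buffered window has length 2 and begins with `a`.
        a   b  
>  s0   s1  s2 
   s1   s3  s4 
   s2   s5  s6 
 * s3   s3  s4 
 * s4   s5  s6 
   s5   s3  s4 
   s6   s5  s6 
(> = start, * = accepting)

start=s0 accept=s3,s4 s0-a->s1 s0-b->s2 s1-a->s3 s1-b->s4 s2-a->s5 s2-b->s6 s3-a->s3 s3-b->s4 s4-a->s5 s4-b->s6 s5-a->s3 s5-b->s4 s6-a->s5 s6-b->s6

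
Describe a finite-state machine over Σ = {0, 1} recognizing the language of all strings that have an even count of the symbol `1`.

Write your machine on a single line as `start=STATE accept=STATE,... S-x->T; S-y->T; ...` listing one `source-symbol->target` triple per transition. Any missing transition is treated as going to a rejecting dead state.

The only thing that matters is how many `1`s have appeared, reduced mod 2. Use one state per residue: q0 for 0, …, q1 for 1. Reading `1` moves to the next residue; anything else stays put. q0 is accepting.
With 2 states:
        0   1  
>* q0   q0  q1 
   q1   q1  q0 
(> = start, * = accepting)

start=q0; accept=q0; q0-0->q0; q0-1->q1; q1-0->q1; q1-1->q0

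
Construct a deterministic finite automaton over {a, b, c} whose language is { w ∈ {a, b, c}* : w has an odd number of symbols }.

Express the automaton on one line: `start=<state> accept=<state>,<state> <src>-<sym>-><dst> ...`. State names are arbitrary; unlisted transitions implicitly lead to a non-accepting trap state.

start=s0 accept=s1 s0-a->s1 s0-b->s1 s0-c->s1 s1-a->s0 s1-b->s0 s1-c->s0

Only the length mod 2 matters, so use a 2-cycle: from any state, every input symbol moves to the next state, wrapping s1 back to s0. Mark s1 accepting.
2 states suffice.
        a   b   c  
>  s0   s1  s1  s1 
 * s1   s0  s0  s0 
(> = start, * = accepting)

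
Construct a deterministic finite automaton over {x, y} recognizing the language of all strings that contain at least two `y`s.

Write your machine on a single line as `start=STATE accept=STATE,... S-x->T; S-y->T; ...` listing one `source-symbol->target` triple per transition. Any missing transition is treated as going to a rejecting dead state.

Count `y`s, saturating at 3: states q0 through q2 mean 0 through 2 `y`s seen; q3 means more than 2. Each `y` increments (capped at q3); other symbols loop. Accept from {q2, q3}.
With 4 states:
        x   y  
>  q0   q0  q1 
   q1   q1  q2 
 * q2   q2  q3 
 * q3   q3  q3 
(> = start, * = accepting)

start=q0; accept=q2,q3; q0-x->q0; q0-y->q1; q1-x->q1; q1-y->q2; q2-x->q2; q2-y->q3; q3-x->q3; q3-y->q3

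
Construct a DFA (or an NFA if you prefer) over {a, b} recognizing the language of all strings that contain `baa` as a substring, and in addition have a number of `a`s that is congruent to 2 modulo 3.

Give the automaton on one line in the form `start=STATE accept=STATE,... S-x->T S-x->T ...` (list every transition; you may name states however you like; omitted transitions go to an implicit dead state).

Run two small machines in parallel and take their product. The first has 4 states tracking whether and how much of `baa` has been seen; the second has 3 states tracking the count of `a`s modulo 3. A product state is a pair (one from each), accepting exactly when both do.
With 12 states:
          a    b  
>  q0     q1   q2 
   q1     q3   q4 
   q2     q5   q2 
   q3     q0   q6 
   q4     q7   q4 
   q5     q8   q4 
   q6     q9   q6 
   q7    q10   q6 
 * q8    q10   q8 
   q9    q11   q2 
   q10   q11  q10 
   q11    q8  q11 
(> = start, * = accepting)

start=q0 accept=q8 q0-a->q1 q0-b->q2 q1-a->q3 q1-b->q4 q2-a->q5 q2-b->q2 q3-a->q0 q3-b->q6 q4-a->q7 q4-b->q4 q5-a->q8 q5-b->q4 q6-a->q9 q6-b->q6 q7-a->q10 q7-b->q6 q8-a->q10 q8-b->q8 q9-a->q11 q9-b->q2 q10-a->q11 q10-b->q10 q11-a->q8 q11-b->q11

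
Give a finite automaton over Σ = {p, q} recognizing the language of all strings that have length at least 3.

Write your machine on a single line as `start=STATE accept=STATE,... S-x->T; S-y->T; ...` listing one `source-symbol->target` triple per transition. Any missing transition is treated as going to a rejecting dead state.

We only need to distinguish lengths 0, 1, …, 3, and '>3'. Chain A → B → C → D → E on every symbol, with E looping. Accepting states: {D, E}.
       p  q 
>  A   B  B 
   B   C  C 
   C   D  D 
 * D   E  E 
 * E   E  E 
(> = start, * = accepting)

start=A; accept=D,E; A-p->B; A-q->B; B-p->C; B-q->C; C-p->D; C-q->D; D-p->E; D-q->E; E-p->E; E-q->E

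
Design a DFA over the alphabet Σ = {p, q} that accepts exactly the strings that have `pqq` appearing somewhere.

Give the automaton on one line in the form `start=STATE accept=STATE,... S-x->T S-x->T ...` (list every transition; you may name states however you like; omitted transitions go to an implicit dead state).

start=A accept=D A-p->B A-q->A B-p->B B-q->C C-p->B C-q->D D-p->D D-q->D

States A..C record the length of the longest prefix of `pqq` that matches the current input suffix. Reaching D means `pqq` has been seen, and we stay there forever. Accept from D.
A 4-state machine:
       p  q 
>  A   B  A 
   B   B  C 
   C   B  D 
 * D   D  D 
(> = start, * = accepting)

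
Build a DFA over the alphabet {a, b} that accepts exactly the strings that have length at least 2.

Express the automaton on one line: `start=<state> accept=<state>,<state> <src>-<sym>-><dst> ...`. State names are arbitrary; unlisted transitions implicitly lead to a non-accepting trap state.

Count input length up to 3: every symbol moves from s0 toward s3, which means 'more than 2' and absorbs. Accept from {s2, s3}.
4 states suffice.
        a   b  
>  s0   s1  s1 
   s1   s2  s2 
 * s2   s3  s3 
 * s3   s3  s3 
(> = start, * = accepting)

start=s0 accept=s2,s3 s0-a->s1 s0-b->s1 s1-a->s2 s1-b->s2 s2-a->s3 s2-b->s3 s3-a->s3 s3-b->s3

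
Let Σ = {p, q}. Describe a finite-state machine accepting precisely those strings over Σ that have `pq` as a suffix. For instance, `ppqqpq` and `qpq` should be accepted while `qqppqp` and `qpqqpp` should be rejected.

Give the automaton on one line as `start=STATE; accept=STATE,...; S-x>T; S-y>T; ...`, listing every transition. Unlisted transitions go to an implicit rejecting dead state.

Let each state record the length of the longest suffix of the input read so far that is also a prefix of `pq`. s1 means the last symbol is `p`; s2 means the last 2 symbols are `pq`. Accept only at s2, where the string currently ends in `pq`.
3 states suffice.
        p   q  
>  s0   s1  s0 
   s1   s1  s2 
 * s2   s1  s0 
(> = start, * = accepting)

start=s0; accept=s2; s0-p>s1; s0-q>s0; s1-p>s1; s1-q>s2; s2-p>s1; s2-q>s0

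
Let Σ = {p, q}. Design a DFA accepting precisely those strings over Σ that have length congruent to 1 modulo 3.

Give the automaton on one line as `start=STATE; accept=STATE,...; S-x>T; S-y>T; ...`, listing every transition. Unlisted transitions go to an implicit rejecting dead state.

start=S0; accept=S1; S0-p>S1; S0-q>S1; S1-p>S2; S1-q>S2; S2-p>S0; S2-q>S0

Count input length modulo 3: every symbol advances one step around the cycle S0 → S1 → S2 → S0. Accept at S1.
A 3-state machine:
        p   q  
>  S0   S1  S1 
 * S1   S2  S2 
   S2   S0  S0 
(> = start, * = accepting)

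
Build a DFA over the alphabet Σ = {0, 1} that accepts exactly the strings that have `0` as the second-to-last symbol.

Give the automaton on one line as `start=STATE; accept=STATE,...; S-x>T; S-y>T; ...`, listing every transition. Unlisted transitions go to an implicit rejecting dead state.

A DFA must remember the last 2 symbols (since which symbol is second-to-last isn't known until the input ends). Use one state per possible window of the last ≤2 symbols; accept from those whose window starts with `0`.
7 states suffice.
       0  1 
>  A   B  C 
   B   D  E 
   C   F  G 
 * D   D  E 
 * E   F  G 
   F   D  E 
   G   F  G 
(> = start, * = accepting)

start=A; accept=D,E; A-0>B; A-1>C; B-0>D; B-1>E; C-0>F; C-1>G; D-0>D; D-1>E; E-0>F; E-1>G; F-0>D; F-1>E; G-0>F; G-1>G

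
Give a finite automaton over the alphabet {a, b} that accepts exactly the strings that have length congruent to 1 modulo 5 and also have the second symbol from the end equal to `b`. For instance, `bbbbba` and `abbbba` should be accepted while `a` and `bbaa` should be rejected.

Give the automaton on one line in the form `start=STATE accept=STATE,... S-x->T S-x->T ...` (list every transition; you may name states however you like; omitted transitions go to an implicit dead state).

start=s0 accept=s6 s0-a->s1 s0-b->s1 s1-a->s2 s1-b->s2 s2-a->s3 s2-b->s3 s3-a->s4 s3-b->s4 s4-a->s0 s4-b->s5 s5-a->s6 s5-b->s6 s6-a->s2 s6-b->s2

Handle the two conditions separately and then intersect. One (5 states) tracks the input length modulo 5; the other (7 states) tracks the last 2 symbols read. Each combined state is a pair, one component from each; accept when both components accept. Minimizing collapses redundant product states.
With 7 states:
        a   b  
>  s0   s1  s1 
   s1   s2  s2 
   s2   s3  s3 
   s3   s4  s4 
   s4   s0  s5 
   s5   s6  s6 
 * s6   s2  s2 
(> = start, * = accepting)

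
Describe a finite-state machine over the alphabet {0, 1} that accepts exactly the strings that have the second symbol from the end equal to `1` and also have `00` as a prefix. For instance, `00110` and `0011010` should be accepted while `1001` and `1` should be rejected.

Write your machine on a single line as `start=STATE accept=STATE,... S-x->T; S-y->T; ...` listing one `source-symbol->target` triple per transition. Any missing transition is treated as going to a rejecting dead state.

start=q0; accept=q9,q10; q0-0->q1; q0-1->q2; q1-0->q3; q1-1->q4; q2-0->q5; q2-1->q6; q3-0->q3; q3-1->q7; q4-0->q5; q4-1->q6; q5-0->q8; q5-1->q4; q6-0->q5; q6-1->q6; q7-0->q9; q7-1->q10; q8-0->q8; q8-1->q4; q9-0->q3; q9-1->q7; q10-0->q9; q10-1->q10

Handle the two conditions separately and then intersect. One (7 states) tracks the last 2 symbols read; the other (4 states) tracks whether the input so far still matches the prefix `00`. Each combined state is a pair, one component from each; accept when both components accept.
An 11-state machine:
          0    1  
>  q0     q1   q2 
   q1     q3   q4 
   q2     q5   q6 
   q3     q3   q7 
   q4     q5   q6 
   q5     q8   q4 
   q6     q5   q6 
   q7     q9  q10 
   q8     q8   q4 
 * q9     q3   q7 
 * q10    q9  q10 
(> = start, * = accepting)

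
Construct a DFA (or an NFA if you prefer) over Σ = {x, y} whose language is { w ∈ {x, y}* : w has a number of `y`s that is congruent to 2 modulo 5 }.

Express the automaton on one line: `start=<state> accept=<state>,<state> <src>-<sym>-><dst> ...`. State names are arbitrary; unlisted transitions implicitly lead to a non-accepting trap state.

start=q0 accept=q2 q0-x->q0 q0-y->q1 q1-x->q1 q1-y->q2 q2-x->q2 q2-y->q3 q3-x->q3 q3-y->q4 q4-x->q4 q4-y->q0

The only thing that matters is how many `y`s have appeared, reduced mod 5. Use one state per residue: q0 for 0, …, q4 for 4. Reading `y` moves to the next residue; anything else stays put. q2 is accepting.
With 5 states:
        x   y  
>  q0   q0  q1 
   q1   q1  q2 
 * q2   q2  q3 
   q3   q3  q4 
   q4   q4  q0 
(> = start, * = accepting)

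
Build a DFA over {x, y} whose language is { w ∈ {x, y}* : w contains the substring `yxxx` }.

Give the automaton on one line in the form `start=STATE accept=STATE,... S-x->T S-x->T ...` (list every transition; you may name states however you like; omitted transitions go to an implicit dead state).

Track how much of `yxxx` has been matched so far: state S0 is no progress, S4 is the absorbing accept state reached once `yxxx` has occurred. Intermediate states record partial matches; on a mismatch, fall back to the longest reusable overlap.
        x   y  
>  S0   S0  S1 
   S1   S2  S1 
   S2   S3  S1 
   S3   S4  S1 
 * S4   S4  S4 
(> = start, * = accepting)

start=S0 accept=S4 S0-x->S0 S0-y->S1 S1-x->S2 S1-y->S1 S2-x->S3 S2-y->S1 S3-x->S4 S3-y->S1 S4-x->S4 S4-y->S4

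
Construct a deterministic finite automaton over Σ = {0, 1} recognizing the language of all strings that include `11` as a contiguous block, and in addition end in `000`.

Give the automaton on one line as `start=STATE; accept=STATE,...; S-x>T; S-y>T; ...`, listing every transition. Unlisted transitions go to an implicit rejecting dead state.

Build one automaton per condition and run them in lockstep. The first has 3 states tracking whether and how much of `11` has been seen; the second has 4 states tracking how much of the suffix `000` has currently been matched. A product state is a pair (one from each), accepting exactly when both do.
With 9 states:
        0   1  
>  S0   S1  S2 
   S1   S3  S2 
   S2   S1  S4 
   S3   S5  S2 
   S4   S6  S4 
   S5   S5  S2 
   S6   S7  S4 
   S7   S8  S4 
 * S8   S8  S4 
(> = start, * = accepting)

start=S0; accept=S8; S0-0>S1; S0-1>S2; S1-0>S3; S1-1>S2; S2-0>S1; S2-1>S4; S3-0>S5; S3-1>S2; S4-0>S6; S4-1>S4; S5-0>S5; S5-1>S2; S6-0>S7; S6-1>S4; S7-0>S8; S7-1>S4; S8-0>S8; S8-1>S4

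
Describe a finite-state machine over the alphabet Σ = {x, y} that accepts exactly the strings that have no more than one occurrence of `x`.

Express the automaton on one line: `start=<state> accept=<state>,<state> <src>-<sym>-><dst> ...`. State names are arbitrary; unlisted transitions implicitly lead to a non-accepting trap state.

start=S0 accept=S0,S1 S0-x->S1 S0-y->S0 S1-x->S2 S1-y->S1 S2-x->S2 S2-y->S2

Only the number of `x`s matters, and only up to 2. Make a chain S0 → S1 → S2 advanced by each `x` (with S2 absorbing); every other symbol self-loops. The accepting set is {S0, S1}.
        x   y  
>* S0   S1  S0 
 * S1   S2  S1 
   S2   S2  S2 
(> = start, * = accepting)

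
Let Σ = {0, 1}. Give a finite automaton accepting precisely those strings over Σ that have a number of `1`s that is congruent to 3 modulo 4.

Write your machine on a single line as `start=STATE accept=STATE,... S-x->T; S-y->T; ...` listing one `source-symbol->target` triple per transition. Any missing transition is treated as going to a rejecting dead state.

start=A; accept=D; A-0->A; A-1->B; B-0->B; B-1->C; C-0->C; C-1->D; D-0->D; D-1->A

The only thing that matters is how many `1`s have appeared, reduced mod 4. Use one state per residue: A for 0, …, D for 3. Reading `1` moves to the next residue; anything else stays put. D is accepting.
4 states suffice.
       0  1 
>  A   A  B 
   B   B  C 
   C   C  D 
 * D   D  A 
(> = start, * = accepting)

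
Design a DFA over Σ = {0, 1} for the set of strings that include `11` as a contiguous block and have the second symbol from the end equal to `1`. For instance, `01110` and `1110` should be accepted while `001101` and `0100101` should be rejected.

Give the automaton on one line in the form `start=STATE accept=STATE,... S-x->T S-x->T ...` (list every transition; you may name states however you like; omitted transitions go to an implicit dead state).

Build one automaton per condition and run them in lockstep. The first has 3 states tracking whether and how much of `11` has been seen; the second has 7 states tracking the last 2 symbols read. A product state is a pair (one from each), accepting exactly when both do.
A 10-state machine:
        0   1  
>  q0   q1  q2 
   q1   q3  q4 
   q2   q5  q6 
   q3   q3  q4 
   q4   q5  q6 
   q5   q3  q4 
 * q6   q7  q6 
 * q7   q8  q9 
   q8   q8  q9 
   q9   q7  q6 
(> = start, * = accepting)

start=q0 accept=q6,q7 q0-0->q1 q0-1->q2 q1-0->q3 q1-1->q4 q2-0->q5 q2-1->q6 q3-0->q3 q3-1->q4 q4-0->q5 q4-1->q6 q5-0->q3 q5-1->q4 q6-0->q7 q6-1->q6 q7-0->q8 q7-1->q9 q8-0->q8 q8-1->q9 q9-0->q7 q9-1->q6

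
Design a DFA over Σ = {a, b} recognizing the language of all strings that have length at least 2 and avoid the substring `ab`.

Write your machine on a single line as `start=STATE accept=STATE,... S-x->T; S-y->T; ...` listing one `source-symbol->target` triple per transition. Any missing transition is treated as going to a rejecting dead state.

Handle the two conditions separately and then intersect. One (4 states) tracks the input length, saturating at 3; the other (3 states) tracks partial matches of the forbidden pattern `ab`. Each combined state is a pair, one component from each; accept when both components accept. After merging equivalent states the machine shrinks.
6 states suffice.
        a   b  
>  q0   q1  q2 
   q1   q3  q4 
   q2   q3  q5 
 * q3   q3  q4 
   q4   q4  q4 
 * q5   q3  q5 
(> = start, * = accepting)

start=q0; accept=q3,q5; q0-a->q1; q0-b->q2; q1-a->q3; q1-b->q4; q2-a->q3; q2-b->q5; q3-a->q3; q3-b->q4; q4-a->q4; q4-b->q4; q5-a->q3; q5-b->q5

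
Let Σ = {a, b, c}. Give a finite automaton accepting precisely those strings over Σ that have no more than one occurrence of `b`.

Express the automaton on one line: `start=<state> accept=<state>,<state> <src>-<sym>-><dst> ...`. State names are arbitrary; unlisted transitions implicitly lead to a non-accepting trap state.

Only the number of `b`s matters, and only up to 2. Make a chain s0 → s1 → s2 advanced by each `b` (with s2 absorbing); every other symbol self-loops. The accepting set is {s0, s1}.
3 states suffice.
        a   b   c  
>* s0   s0  s1  s0 
 * s1   s1  s2  s1 
   s2   s2  s2  s2 
(> = start, * = accepting)

start=s0 accept=s0,s1 s0-a->s0 s0-b->s1 s0-c->s0 s1-a->s1 s1-b->s2 s1-c->s1 s2-a->s2 s2-b->s2 s2-c->s2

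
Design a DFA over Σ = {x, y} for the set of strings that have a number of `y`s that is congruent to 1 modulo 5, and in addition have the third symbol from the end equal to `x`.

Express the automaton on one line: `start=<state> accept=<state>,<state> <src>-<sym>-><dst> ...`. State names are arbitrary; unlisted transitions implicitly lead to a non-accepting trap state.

Build one automaton per condition and run them in lockstep. One (5 states) tracks the count of `y`s modulo 5; the other (15 states) tracks the last 3 symbols read. Each combined state is a pair, one component from each; accept when both components accept. After merging equivalent states the machine shrinks.
          x    y  
>  s0     s1   s2 
   s1     s3   s4 
   s2     s5   s6 
   s3     s3   s7 
   s4     s8   s6 
   s5     s9   s6 
   s6     s6  s10 
 * s7     s8   s6 
 * s8     s9   s6 
   s9    s11   s6 
   s10   s10  s12 
 * s11   s11   s6 
   s12   s13   s0 
   s13   s13  s14 
   s14    s1  s15 
 * s15    s5   s6 
(> = start, * = accepting)

start=s0 accept=s7,s8,s11,s15 s0-x->s1 s0-y->s2 s1-x->s3 s1-y->s4 s2-x->s5 s2-y->s6 s3-x->s3 s3-y->s7 s4-x->s8 s4-y->s6 s5-x->s9 s5-y->s6 s6-x->s6 s6-y->s10 s7-x->s8 s7-y->s6 s8-x->s9 s8-y->s6 s9-x->s11 s9-y->s6 s10-x->s10 s10-y->s12 s11-x->s11 s11-y->s6 s12-x->s13 s12-y->s0 s13-x->s13 s13-y->s14 s14-x->s1 s14-y->s15 s15-x->s5 s15-y->s6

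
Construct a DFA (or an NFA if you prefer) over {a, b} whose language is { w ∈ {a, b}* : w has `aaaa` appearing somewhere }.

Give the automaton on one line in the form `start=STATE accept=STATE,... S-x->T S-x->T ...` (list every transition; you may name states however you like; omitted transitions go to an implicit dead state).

Track how much of `aaaa` has been matched so far: state S0 is no progress, S4 is the absorbing accept state reached once `aaaa` has occurred. Intermediate states record partial matches; on a mismatch, fall back to the longest reusable overlap.
A 5-state machine:
        a   b  
>  S0   S1  S0 
   S1   S2  S0 
   S2   S3  S0 
   S3   S4  S0 
 * S4   S4  S4 
(> = start, * = accepting)

start=S0 accept=S4 S0-a->S1 S0-b->S0 S1-a->S2 S1-b->S0 S2-a->S3 S2-b->S0 S3-a->S4 S3-b->S0 S4-a->S4 S4-b->S4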